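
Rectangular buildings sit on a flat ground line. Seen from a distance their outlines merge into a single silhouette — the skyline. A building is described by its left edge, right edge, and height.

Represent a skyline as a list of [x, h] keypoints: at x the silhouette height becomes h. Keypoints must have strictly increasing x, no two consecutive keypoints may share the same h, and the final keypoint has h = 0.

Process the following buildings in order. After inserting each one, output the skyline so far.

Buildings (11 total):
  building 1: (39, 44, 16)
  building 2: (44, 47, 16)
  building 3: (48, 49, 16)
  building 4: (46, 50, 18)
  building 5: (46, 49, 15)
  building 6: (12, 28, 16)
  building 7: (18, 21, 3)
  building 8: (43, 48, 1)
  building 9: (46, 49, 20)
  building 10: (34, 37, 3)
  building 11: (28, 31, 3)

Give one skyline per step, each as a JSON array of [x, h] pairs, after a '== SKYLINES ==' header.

== SKYLINES ==
[[39,16],[44,0]]
[[39,16],[47,0]]
[[39,16],[47,0],[48,16],[49,0]]
[[39,16],[46,18],[50,0]]
[[39,16],[46,18],[50,0]]
[[12,16],[28,0],[39,16],[46,18],[50,0]]
[[12,16],[28,0],[39,16],[46,18],[50,0]]
[[12,16],[28,0],[39,16],[46,18],[50,0]]
[[12,16],[28,0],[39,16],[46,20],[49,18],[50,0]]
[[12,16],[28,0],[34,3],[37,0],[39,16],[46,20],[49,18],[50,0]]
[[12,16],[28,3],[31,0],[34,3],[37,0],[39,16],[46,20],[49,18],[50,0]]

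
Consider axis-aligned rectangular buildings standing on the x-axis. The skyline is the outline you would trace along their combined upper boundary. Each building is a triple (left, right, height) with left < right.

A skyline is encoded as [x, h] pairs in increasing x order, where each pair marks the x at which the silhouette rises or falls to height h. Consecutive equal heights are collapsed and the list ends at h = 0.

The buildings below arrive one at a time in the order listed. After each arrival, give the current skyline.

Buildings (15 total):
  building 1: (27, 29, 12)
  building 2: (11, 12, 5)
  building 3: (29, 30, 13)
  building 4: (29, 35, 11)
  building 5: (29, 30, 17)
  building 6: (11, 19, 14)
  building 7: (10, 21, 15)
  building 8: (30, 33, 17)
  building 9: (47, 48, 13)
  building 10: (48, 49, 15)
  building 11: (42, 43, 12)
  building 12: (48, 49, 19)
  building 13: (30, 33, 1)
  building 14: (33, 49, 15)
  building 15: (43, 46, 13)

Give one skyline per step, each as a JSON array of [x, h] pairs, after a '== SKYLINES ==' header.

== SKYLINES ==
[[27,12],[29,0]]
[[11,5],[12,0],[27,12],[29,0]]
[[11,5],[12,0],[27,12],[29,13],[30,0]]
[[11,5],[12,0],[27,12],[29,13],[30,11],[35,0]]
[[11,5],[12,0],[27,12],[29,17],[30,11],[35,0]]
[[11,14],[19,0],[27,12],[29,17],[30,11],[35,0]]
[[10,15],[21,0],[27,12],[29,17],[30,11],[35,0]]
[[10,15],[21,0],[27,12],[29,17],[33,11],[35,0]]
[[10,15],[21,0],[27,12],[29,17],[33,11],[35,0],[47,13],[48,0]]
[[10,15],[21,0],[27,12],[29,17],[33,11],[35,0],[47,13],[48,15],[49,0]]
[[10,15],[21,0],[27,12],[29,17],[33,11],[35,0],[42,12],[43,0],[47,13],[48,15],[49,0]]
[[10,15],[21,0],[27,12],[29,17],[33,11],[35,0],[42,12],[43,0],[47,13],[48,19],[49,0]]
[[10,15],[21,0],[27,12],[29,17],[33,11],[35,0],[42,12],[43,0],[47,13],[48,19],[49,0]]
[[10,15],[21,0],[27,12],[29,17],[33,15],[48,19],[49,0]]
[[10,15],[21,0],[27,12],[29,17],[33,15],[48,19],[49,0]]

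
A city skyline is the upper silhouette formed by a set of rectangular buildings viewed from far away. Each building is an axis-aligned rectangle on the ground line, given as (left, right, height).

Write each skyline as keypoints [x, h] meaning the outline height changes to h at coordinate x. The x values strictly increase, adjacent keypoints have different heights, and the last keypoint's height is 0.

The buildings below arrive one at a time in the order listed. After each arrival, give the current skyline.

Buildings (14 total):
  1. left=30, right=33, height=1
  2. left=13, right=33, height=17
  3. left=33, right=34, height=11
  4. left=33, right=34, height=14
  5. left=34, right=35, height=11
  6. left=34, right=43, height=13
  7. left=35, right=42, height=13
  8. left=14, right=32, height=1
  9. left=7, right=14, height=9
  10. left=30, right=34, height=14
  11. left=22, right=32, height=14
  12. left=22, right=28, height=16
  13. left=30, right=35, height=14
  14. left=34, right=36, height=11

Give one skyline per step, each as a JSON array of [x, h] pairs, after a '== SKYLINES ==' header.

== SKYLINES ==
[[30,1],[33,0]]
[[13,17],[33,0]]
[[13,17],[33,11],[34,0]]
[[13,17],[33,14],[34,0]]
[[13,17],[33,14],[34,11],[35,0]]
[[13,17],[33,14],[34,13],[43,0]]
[[13,17],[33,14],[34,13],[43,0]]
[[13,17],[33,14],[34,13],[43,0]]
[[7,9],[13,17],[33,14],[34,13],[43,0]]
[[7,9],[13,17],[33,14],[34,13],[43,0]]
[[7,9],[13,17],[33,14],[34,13],[43,0]]
[[7,9],[13,17],[33,14],[34,13],[43,0]]
[[7,9],[13,17],[33,14],[35,13],[43,0]]
[[7,9],[13,17],[33,14],[35,13],[43,0]]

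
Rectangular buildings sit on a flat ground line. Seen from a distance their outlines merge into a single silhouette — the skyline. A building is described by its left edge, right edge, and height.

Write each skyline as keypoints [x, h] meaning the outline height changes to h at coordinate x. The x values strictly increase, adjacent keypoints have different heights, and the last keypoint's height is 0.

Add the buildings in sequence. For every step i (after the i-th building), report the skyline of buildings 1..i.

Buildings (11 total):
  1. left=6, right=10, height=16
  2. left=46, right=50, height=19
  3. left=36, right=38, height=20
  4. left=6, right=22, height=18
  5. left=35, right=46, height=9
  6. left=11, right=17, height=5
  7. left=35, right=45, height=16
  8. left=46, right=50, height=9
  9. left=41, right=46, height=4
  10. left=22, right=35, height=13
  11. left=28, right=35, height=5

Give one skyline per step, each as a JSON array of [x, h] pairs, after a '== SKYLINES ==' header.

== SKYLINES ==
[[6,16],[10,0]]
[[6,16],[10,0],[46,19],[50,0]]
[[6,16],[10,0],[36,20],[38,0],[46,19],[50,0]]
[[6,18],[22,0],[36,20],[38,0],[46,19],[50,0]]
[[6,18],[22,0],[35,9],[36,20],[38,9],[46,19],[50,0]]
[[6,18],[22,0],[35,9],[36,20],[38,9],[46,19],[50,0]]
[[6,18],[22,0],[35,16],[36,20],[38,16],[45,9],[46,19],[50,0]]
[[6,18],[22,0],[35,16],[36,20],[38,16],[45,9],[46,19],[50,0]]
[[6,18],[22,0],[35,16],[36,20],[38,16],[45,9],[46,19],[50,0]]
[[6,18],[22,13],[35,16],[36,20],[38,16],[45,9],[46,19],[50,0]]
[[6,18],[22,13],[35,16],[36,20],[38,16],[45,9],[46,19],[50,0]]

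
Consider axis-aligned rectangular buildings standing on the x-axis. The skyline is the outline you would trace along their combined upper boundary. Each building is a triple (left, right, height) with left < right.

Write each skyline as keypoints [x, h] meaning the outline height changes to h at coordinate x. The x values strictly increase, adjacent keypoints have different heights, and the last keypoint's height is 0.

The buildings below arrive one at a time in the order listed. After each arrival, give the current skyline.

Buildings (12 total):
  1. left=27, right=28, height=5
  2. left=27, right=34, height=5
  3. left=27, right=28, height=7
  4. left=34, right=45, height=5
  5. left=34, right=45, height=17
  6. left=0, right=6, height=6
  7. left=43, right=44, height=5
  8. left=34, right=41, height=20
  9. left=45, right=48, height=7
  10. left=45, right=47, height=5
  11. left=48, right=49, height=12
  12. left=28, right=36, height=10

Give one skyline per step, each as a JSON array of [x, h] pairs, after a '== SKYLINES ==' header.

== SKYLINES ==
[[27,5],[28,0]]
[[27,5],[34,0]]
[[27,7],[28,5],[34,0]]
[[27,7],[28,5],[45,0]]
[[27,7],[28,5],[34,17],[45,0]]
[[0,6],[6,0],[27,7],[28,5],[34,17],[45,0]]
[[0,6],[6,0],[27,7],[28,5],[34,17],[45,0]]
[[0,6],[6,0],[27,7],[28,5],[34,20],[41,17],[45,0]]
[[0,6],[6,0],[27,7],[28,5],[34,20],[41,17],[45,7],[48,0]]
[[0,6],[6,0],[27,7],[28,5],[34,20],[41,17],[45,7],[48,0]]
[[0,6],[6,0],[27,7],[28,5],[34,20],[41,17],[45,7],[48,12],[49,0]]
[[0,6],[6,0],[27,7],[28,10],[34,20],[41,17],[45,7],[48,12],[49,0]]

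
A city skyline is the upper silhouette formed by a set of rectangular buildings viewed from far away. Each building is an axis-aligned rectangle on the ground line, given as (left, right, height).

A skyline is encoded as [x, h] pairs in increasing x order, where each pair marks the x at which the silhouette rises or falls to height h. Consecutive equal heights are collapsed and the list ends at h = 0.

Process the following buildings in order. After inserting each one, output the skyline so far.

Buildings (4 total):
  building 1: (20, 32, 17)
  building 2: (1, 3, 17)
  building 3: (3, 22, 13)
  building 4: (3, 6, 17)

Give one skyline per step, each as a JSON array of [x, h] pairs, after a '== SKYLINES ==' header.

== SKYLINES ==
[[20,17],[32,0]]
[[1,17],[3,0],[20,17],[32,0]]
[[1,17],[3,13],[20,17],[32,0]]
[[1,17],[6,13],[20,17],[32,0]]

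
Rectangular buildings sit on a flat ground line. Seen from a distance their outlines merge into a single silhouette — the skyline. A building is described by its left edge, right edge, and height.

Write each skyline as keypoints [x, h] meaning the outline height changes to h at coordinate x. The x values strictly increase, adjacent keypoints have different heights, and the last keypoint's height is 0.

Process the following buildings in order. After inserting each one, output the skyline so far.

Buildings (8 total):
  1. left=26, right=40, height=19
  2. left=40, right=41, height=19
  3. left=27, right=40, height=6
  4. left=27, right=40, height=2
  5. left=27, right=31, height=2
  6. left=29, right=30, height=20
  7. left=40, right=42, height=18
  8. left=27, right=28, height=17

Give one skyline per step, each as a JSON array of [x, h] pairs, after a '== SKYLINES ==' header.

== SKYLINES ==
[[26,19],[40,0]]
[[26,19],[41,0]]
[[26,19],[41,0]]
[[26,19],[41,0]]
[[26,19],[41,0]]
[[26,19],[29,20],[30,19],[41,0]]
[[26,19],[29,20],[30,19],[41,18],[42,0]]
[[26,19],[29,20],[30,19],[41,18],[42,0]]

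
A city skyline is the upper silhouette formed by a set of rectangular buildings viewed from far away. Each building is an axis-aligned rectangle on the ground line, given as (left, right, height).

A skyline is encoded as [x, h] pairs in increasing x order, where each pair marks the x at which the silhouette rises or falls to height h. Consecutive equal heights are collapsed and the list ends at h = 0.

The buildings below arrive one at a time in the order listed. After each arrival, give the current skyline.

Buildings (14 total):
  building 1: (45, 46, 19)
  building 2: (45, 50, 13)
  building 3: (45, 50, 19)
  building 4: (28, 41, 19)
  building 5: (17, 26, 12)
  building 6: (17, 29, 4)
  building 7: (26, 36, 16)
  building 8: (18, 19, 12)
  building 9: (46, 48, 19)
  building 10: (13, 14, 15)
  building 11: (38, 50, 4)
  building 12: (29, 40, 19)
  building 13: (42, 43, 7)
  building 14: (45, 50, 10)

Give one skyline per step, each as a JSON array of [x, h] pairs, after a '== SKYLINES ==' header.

== SKYLINES ==
[[45,19],[46,0]]
[[45,19],[46,13],[50,0]]
[[45,19],[50,0]]
[[28,19],[41,0],[45,19],[50,0]]
[[17,12],[26,0],[28,19],[41,0],[45,19],[50,0]]
[[17,12],[26,4],[28,19],[41,0],[45,19],[50,0]]
[[17,12],[26,16],[28,19],[41,0],[45,19],[50,0]]
[[17,12],[26,16],[28,19],[41,0],[45,19],[50,0]]
[[17,12],[26,16],[28,19],[41,0],[45,19],[50,0]]
[[13,15],[14,0],[17,12],[26,16],[28,19],[41,0],[45,19],[50,0]]
[[13,15],[14,0],[17,12],[26,16],[28,19],[41,4],[45,19],[50,0]]
[[13,15],[14,0],[17,12],[26,16],[28,19],[41,4],[45,19],[50,0]]
[[13,15],[14,0],[17,12],[26,16],[28,19],[41,4],[42,7],[43,4],[45,19],[50,0]]
[[13,15],[14,0],[17,12],[26,16],[28,19],[41,4],[42,7],[43,4],[45,19],[50,0]]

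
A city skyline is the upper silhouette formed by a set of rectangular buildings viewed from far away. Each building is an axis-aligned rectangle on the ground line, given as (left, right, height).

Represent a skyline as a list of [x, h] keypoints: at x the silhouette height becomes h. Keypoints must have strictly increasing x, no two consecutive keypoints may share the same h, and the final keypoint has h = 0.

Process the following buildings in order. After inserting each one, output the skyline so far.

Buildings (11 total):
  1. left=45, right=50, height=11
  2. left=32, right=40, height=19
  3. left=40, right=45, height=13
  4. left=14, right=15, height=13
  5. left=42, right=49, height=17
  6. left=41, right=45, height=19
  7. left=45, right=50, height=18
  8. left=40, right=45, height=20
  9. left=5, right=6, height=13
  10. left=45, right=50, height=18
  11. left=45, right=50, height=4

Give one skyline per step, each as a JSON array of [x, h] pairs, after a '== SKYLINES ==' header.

== SKYLINES ==
[[45,11],[50,0]]
[[32,19],[40,0],[45,11],[50,0]]
[[32,19],[40,13],[45,11],[50,0]]
[[14,13],[15,0],[32,19],[40,13],[45,11],[50,0]]
[[14,13],[15,0],[32,19],[40,13],[42,17],[49,11],[50,0]]
[[14,13],[15,0],[32,19],[40,13],[41,19],[45,17],[49,11],[50,0]]
[[14,13],[15,0],[32,19],[40,13],[41,19],[45,18],[50,0]]
[[14,13],[15,0],[32,19],[40,20],[45,18],[50,0]]
[[5,13],[6,0],[14,13],[15,0],[32,19],[40,20],[45,18],[50,0]]
[[5,13],[6,0],[14,13],[15,0],[32,19],[40,20],[45,18],[50,0]]
[[5,13],[6,0],[14,13],[15,0],[32,19],[40,20],[45,18],[50,0]]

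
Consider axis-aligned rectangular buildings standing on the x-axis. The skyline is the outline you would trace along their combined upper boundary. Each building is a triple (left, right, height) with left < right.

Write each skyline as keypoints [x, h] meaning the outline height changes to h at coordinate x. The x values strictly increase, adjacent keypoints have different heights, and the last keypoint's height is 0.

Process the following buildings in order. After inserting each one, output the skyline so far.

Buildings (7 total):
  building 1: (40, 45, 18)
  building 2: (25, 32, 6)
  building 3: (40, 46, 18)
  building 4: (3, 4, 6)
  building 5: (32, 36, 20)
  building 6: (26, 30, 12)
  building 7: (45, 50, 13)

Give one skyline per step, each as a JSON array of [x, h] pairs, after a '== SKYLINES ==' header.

== SKYLINES ==
[[40,18],[45,0]]
[[25,6],[32,0],[40,18],[45,0]]
[[25,6],[32,0],[40,18],[46,0]]
[[3,6],[4,0],[25,6],[32,0],[40,18],[46,0]]
[[3,6],[4,0],[25,6],[32,20],[36,0],[40,18],[46,0]]
[[3,6],[4,0],[25,6],[26,12],[30,6],[32,20],[36,0],[40,18],[46,0]]
[[3,6],[4,0],[25,6],[26,12],[30,6],[32,20],[36,0],[40,18],[46,13],[50,0]]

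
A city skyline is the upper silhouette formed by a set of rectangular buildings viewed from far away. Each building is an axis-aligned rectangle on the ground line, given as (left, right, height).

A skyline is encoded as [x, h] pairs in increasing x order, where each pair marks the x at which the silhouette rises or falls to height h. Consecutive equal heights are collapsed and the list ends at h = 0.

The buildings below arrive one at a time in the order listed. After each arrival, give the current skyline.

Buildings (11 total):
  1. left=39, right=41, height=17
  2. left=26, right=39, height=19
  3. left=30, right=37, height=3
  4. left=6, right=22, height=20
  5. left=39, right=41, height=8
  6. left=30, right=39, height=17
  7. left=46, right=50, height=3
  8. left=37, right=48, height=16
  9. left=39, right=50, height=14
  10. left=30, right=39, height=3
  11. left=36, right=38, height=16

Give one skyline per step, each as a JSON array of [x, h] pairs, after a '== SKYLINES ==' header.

== SKYLINES ==
[[39,17],[41,0]]
[[26,19],[39,17],[41,0]]
[[26,19],[39,17],[41,0]]
[[6,20],[22,0],[26,19],[39,17],[41,0]]
[[6,20],[22,0],[26,19],[39,17],[41,0]]
[[6,20],[22,0],[26,19],[39,17],[41,0]]
[[6,20],[22,0],[26,19],[39,17],[41,0],[46,3],[50,0]]
[[6,20],[22,0],[26,19],[39,17],[41,16],[48,3],[50,0]]
[[6,20],[22,0],[26,19],[39,17],[41,16],[48,14],[50,0]]
[[6,20],[22,0],[26,19],[39,17],[41,16],[48,14],[50,0]]
[[6,20],[22,0],[26,19],[39,17],[41,16],[48,14],[50,0]]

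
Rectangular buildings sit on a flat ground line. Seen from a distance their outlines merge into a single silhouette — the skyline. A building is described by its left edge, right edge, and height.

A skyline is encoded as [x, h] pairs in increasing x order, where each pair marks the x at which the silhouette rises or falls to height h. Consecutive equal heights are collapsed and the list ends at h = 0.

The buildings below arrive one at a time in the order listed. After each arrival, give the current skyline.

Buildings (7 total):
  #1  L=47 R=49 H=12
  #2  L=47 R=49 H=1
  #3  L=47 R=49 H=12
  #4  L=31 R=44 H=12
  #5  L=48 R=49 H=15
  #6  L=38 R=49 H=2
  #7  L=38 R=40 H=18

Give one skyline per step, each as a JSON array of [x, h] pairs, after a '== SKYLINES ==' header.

== SKYLINES ==
[[47,12],[49,0]]
[[47,12],[49,0]]
[[47,12],[49,0]]
[[31,12],[44,0],[47,12],[49,0]]
[[31,12],[44,0],[47,12],[48,15],[49,0]]
[[31,12],[44,2],[47,12],[48,15],[49,0]]
[[31,12],[38,18],[40,12],[44,2],[47,12],[48,15],[49,0]]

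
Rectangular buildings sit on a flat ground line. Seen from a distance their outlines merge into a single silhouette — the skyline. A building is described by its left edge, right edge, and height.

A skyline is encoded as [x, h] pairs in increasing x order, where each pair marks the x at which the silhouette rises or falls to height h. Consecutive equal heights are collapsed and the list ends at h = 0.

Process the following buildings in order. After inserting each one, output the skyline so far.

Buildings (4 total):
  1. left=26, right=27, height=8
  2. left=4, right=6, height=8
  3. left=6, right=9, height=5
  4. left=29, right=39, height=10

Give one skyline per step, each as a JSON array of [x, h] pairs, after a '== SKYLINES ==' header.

== SKYLINES ==
[[26,8],[27,0]]
[[4,8],[6,0],[26,8],[27,0]]
[[4,8],[6,5],[9,0],[26,8],[27,0]]
[[4,8],[6,5],[9,0],[26,8],[27,0],[29,10],[39,0]]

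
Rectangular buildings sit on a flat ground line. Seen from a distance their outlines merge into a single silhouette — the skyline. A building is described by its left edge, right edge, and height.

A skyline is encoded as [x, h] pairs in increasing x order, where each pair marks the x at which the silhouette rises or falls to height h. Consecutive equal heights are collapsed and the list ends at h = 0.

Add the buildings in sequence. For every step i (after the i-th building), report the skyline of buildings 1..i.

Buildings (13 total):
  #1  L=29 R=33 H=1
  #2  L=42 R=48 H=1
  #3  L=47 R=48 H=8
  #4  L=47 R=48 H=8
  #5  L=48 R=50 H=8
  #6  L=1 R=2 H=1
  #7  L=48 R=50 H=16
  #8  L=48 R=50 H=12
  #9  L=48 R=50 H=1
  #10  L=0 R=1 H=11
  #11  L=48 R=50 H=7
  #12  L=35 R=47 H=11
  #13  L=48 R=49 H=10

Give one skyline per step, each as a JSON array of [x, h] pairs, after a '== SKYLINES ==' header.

== SKYLINES ==
[[29,1],[33,0]]
[[29,1],[33,0],[42,1],[48,0]]
[[29,1],[33,0],[42,1],[47,8],[48,0]]
[[29,1],[33,0],[42,1],[47,8],[48,0]]
[[29,1],[33,0],[42,1],[47,8],[50,0]]
[[1,1],[2,0],[29,1],[33,0],[42,1],[47,8],[50,0]]
[[1,1],[2,0],[29,1],[33,0],[42,1],[47,8],[48,16],[50,0]]
[[1,1],[2,0],[29,1],[33,0],[42,1],[47,8],[48,16],[50,0]]
[[1,1],[2,0],[29,1],[33,0],[42,1],[47,8],[48,16],[50,0]]
[[0,11],[1,1],[2,0],[29,1],[33,0],[42,1],[47,8],[48,16],[50,0]]
[[0,11],[1,1],[2,0],[29,1],[33,0],[42,1],[47,8],[48,16],[50,0]]
[[0,11],[1,1],[2,0],[29,1],[33,0],[35,11],[47,8],[48,16],[50,0]]
[[0,11],[1,1],[2,0],[29,1],[33,0],[35,11],[47,8],[48,16],[50,0]]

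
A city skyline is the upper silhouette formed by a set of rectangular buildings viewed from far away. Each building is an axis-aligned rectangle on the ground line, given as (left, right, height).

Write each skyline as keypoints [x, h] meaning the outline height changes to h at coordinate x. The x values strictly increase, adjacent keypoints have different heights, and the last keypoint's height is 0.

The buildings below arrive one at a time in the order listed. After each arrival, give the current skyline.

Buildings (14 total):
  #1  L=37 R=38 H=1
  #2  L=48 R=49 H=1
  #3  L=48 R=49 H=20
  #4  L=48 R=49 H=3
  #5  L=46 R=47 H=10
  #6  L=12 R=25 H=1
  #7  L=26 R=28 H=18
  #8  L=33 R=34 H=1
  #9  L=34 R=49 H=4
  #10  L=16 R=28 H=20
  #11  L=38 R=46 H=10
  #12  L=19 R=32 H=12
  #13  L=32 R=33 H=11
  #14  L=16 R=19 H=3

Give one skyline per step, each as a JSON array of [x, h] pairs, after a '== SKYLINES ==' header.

== SKYLINES ==
[[37,1],[38,0]]
[[37,1],[38,0],[48,1],[49,0]]
[[37,1],[38,0],[48,20],[49,0]]
[[37,1],[38,0],[48,20],[49,0]]
[[37,1],[38,0],[46,10],[47,0],[48,20],[49,0]]
[[12,1],[25,0],[37,1],[38,0],[46,10],[47,0],[48,20],[49,0]]
[[12,1],[25,0],[26,18],[28,0],[37,1],[38,0],[46,10],[47,0],[48,20],[49,0]]
[[12,1],[25,0],[26,18],[28,0],[33,1],[34,0],[37,1],[38,0],[46,10],[47,0],[48,20],[49,0]]
[[12,1],[25,0],[26,18],[28,0],[33,1],[34,4],[46,10],[47,4],[48,20],[49,0]]
[[12,1],[16,20],[28,0],[33,1],[34,4],[46,10],[47,4],[48,20],[49,0]]
[[12,1],[16,20],[28,0],[33,1],[34,4],[38,10],[47,4],[48,20],[49,0]]
[[12,1],[16,20],[28,12],[32,0],[33,1],[34,4],[38,10],[47,4],[48,20],[49,0]]
[[12,1],[16,20],[28,12],[32,11],[33,1],[34,4],[38,10],[47,4],[48,20],[49,0]]
[[12,1],[16,20],[28,12],[32,11],[33,1],[34,4],[38,10],[47,4],[48,20],[49,0]]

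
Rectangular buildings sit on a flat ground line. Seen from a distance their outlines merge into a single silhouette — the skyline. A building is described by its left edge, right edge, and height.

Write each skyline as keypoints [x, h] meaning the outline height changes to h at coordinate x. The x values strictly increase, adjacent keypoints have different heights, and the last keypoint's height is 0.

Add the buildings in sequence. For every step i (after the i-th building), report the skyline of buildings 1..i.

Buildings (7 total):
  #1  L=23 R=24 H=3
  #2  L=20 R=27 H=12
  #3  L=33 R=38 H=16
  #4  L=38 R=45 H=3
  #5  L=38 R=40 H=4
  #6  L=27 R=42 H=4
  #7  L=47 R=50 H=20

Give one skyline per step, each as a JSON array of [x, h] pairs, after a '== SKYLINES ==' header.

== SKYLINES ==
[[23,3],[24,0]]
[[20,12],[27,0]]
[[20,12],[27,0],[33,16],[38,0]]
[[20,12],[27,0],[33,16],[38,3],[45,0]]
[[20,12],[27,0],[33,16],[38,4],[40,3],[45,0]]
[[20,12],[27,4],[33,16],[38,4],[42,3],[45,0]]
[[20,12],[27,4],[33,16],[38,4],[42,3],[45,0],[47,20],[50,0]]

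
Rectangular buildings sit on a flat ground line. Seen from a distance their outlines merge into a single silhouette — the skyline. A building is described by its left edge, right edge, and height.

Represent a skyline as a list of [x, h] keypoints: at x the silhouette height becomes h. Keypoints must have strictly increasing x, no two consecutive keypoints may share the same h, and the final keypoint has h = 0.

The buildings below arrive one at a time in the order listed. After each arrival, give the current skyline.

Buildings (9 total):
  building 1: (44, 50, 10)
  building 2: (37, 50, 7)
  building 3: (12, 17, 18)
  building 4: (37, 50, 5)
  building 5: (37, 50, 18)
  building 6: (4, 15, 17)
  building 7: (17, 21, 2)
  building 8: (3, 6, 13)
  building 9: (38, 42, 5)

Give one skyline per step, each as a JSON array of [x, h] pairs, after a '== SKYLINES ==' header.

== SKYLINES ==
[[44,10],[50,0]]
[[37,7],[44,10],[50,0]]
[[12,18],[17,0],[37,7],[44,10],[50,0]]
[[12,18],[17,0],[37,7],[44,10],[50,0]]
[[12,18],[17,0],[37,18],[50,0]]
[[4,17],[12,18],[17,0],[37,18],[50,0]]
[[4,17],[12,18],[17,2],[21,0],[37,18],[50,0]]
[[3,13],[4,17],[12,18],[17,2],[21,0],[37,18],[50,0]]
[[3,13],[4,17],[12,18],[17,2],[21,0],[37,18],[50,0]]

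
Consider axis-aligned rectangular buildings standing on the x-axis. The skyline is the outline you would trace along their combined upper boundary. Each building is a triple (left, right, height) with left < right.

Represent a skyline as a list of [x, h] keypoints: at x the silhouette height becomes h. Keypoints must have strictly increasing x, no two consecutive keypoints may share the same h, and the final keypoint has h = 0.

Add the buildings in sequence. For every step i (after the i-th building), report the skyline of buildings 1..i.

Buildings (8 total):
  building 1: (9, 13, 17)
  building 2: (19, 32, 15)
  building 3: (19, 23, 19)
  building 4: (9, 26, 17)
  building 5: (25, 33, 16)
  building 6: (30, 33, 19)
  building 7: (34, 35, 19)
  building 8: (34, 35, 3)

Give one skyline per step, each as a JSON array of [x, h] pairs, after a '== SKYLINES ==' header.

== SKYLINES ==
[[9,17],[13,0]]
[[9,17],[13,0],[19,15],[32,0]]
[[9,17],[13,0],[19,19],[23,15],[32,0]]
[[9,17],[19,19],[23,17],[26,15],[32,0]]
[[9,17],[19,19],[23,17],[26,16],[33,0]]
[[9,17],[19,19],[23,17],[26,16],[30,19],[33,0]]
[[9,17],[19,19],[23,17],[26,16],[30,19],[33,0],[34,19],[35,0]]
[[9,17],[19,19],[23,17],[26,16],[30,19],[33,0],[34,19],[35,0]]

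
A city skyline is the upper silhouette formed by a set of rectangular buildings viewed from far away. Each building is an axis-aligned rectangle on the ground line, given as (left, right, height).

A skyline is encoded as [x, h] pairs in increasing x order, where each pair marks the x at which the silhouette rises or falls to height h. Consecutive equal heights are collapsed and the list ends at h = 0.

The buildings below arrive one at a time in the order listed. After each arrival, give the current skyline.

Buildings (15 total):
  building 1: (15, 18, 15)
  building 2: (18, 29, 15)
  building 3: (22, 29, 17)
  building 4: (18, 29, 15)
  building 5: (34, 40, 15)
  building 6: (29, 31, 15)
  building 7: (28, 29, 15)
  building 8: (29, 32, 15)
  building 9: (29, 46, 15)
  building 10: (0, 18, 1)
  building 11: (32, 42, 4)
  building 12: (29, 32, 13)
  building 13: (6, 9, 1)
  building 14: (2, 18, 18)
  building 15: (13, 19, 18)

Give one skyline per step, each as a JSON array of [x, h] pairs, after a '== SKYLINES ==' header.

== SKYLINES ==
[[15,15],[18,0]]
[[15,15],[29,0]]
[[15,15],[22,17],[29,0]]
[[15,15],[22,17],[29,0]]
[[15,15],[22,17],[29,0],[34,15],[40,0]]
[[15,15],[22,17],[29,15],[31,0],[34,15],[40,0]]
[[15,15],[22,17],[29,15],[31,0],[34,15],[40,0]]
[[15,15],[22,17],[29,15],[32,0],[34,15],[40,0]]
[[15,15],[22,17],[29,15],[46,0]]
[[0,1],[15,15],[22,17],[29,15],[46,0]]
[[0,1],[15,15],[22,17],[29,15],[46,0]]
[[0,1],[15,15],[22,17],[29,15],[46,0]]
[[0,1],[15,15],[22,17],[29,15],[46,0]]
[[0,1],[2,18],[18,15],[22,17],[29,15],[46,0]]
[[0,1],[2,18],[19,15],[22,17],[29,15],[46,0]]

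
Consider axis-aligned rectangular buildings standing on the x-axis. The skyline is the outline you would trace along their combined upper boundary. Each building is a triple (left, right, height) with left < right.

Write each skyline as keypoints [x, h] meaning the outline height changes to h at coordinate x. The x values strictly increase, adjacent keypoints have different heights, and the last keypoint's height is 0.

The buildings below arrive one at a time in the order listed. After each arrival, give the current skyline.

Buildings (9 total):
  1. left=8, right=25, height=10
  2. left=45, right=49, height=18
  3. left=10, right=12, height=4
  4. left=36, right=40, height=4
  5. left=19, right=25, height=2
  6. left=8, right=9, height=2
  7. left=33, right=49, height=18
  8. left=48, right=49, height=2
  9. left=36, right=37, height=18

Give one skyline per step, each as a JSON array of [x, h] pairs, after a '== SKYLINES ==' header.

== SKYLINES ==
[[8,10],[25,0]]
[[8,10],[25,0],[45,18],[49,0]]
[[8,10],[25,0],[45,18],[49,0]]
[[8,10],[25,0],[36,4],[40,0],[45,18],[49,0]]
[[8,10],[25,0],[36,4],[40,0],[45,18],[49,0]]
[[8,10],[25,0],[36,4],[40,0],[45,18],[49,0]]
[[8,10],[25,0],[33,18],[49,0]]
[[8,10],[25,0],[33,18],[49,0]]
[[8,10],[25,0],[33,18],[49,0]]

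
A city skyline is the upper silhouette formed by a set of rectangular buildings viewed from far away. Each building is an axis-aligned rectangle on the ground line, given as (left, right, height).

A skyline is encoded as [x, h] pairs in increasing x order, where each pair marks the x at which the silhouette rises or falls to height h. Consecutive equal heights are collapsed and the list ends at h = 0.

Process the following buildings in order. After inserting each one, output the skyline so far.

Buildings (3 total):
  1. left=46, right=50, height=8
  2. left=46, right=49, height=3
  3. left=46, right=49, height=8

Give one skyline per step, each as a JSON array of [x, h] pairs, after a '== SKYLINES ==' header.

== SKYLINES ==
[[46,8],[50,0]]
[[46,8],[50,0]]
[[46,8],[50,0]]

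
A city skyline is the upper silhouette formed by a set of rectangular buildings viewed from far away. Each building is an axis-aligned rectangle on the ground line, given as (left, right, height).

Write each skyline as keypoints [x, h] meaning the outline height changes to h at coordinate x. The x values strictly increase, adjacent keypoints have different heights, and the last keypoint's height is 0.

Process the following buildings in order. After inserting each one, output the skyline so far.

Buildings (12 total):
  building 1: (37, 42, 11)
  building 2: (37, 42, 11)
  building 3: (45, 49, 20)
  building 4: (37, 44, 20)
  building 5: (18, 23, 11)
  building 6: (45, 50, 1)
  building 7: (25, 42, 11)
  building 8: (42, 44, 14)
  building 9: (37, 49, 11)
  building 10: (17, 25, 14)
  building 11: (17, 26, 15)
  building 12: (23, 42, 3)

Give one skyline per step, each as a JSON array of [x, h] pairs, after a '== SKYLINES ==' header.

== SKYLINES ==
[[37,11],[42,0]]
[[37,11],[42,0]]
[[37,11],[42,0],[45,20],[49,0]]
[[37,20],[44,0],[45,20],[49,0]]
[[18,11],[23,0],[37,20],[44,0],[45,20],[49,0]]
[[18,11],[23,0],[37,20],[44,0],[45,20],[49,1],[50,0]]
[[18,11],[23,0],[25,11],[37,20],[44,0],[45,20],[49,1],[50,0]]
[[18,11],[23,0],[25,11],[37,20],[44,0],[45,20],[49,1],[50,0]]
[[18,11],[23,0],[25,11],[37,20],[44,11],[45,20],[49,1],[50,0]]
[[17,14],[25,11],[37,20],[44,11],[45,20],[49,1],[50,0]]
[[17,15],[26,11],[37,20],[44,11],[45,20],[49,1],[50,0]]
[[17,15],[26,11],[37,20],[44,11],[45,20],[49,1],[50,0]]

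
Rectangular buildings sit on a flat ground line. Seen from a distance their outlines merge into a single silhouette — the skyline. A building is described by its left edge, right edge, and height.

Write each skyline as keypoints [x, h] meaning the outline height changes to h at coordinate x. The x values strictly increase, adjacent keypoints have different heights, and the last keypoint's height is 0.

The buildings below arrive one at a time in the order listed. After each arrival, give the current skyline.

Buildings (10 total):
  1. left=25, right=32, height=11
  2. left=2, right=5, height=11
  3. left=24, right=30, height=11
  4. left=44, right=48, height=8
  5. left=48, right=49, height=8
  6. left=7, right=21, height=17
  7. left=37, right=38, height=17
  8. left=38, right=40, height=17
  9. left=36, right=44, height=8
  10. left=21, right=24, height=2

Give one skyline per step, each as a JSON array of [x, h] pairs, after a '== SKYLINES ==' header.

== SKYLINES ==
[[25,11],[32,0]]
[[2,11],[5,0],[25,11],[32,0]]
[[2,11],[5,0],[24,11],[32,0]]
[[2,11],[5,0],[24,11],[32,0],[44,8],[48,0]]
[[2,11],[5,0],[24,11],[32,0],[44,8],[49,0]]
[[2,11],[5,0],[7,17],[21,0],[24,11],[32,0],[44,8],[49,0]]
[[2,11],[5,0],[7,17],[21,0],[24,11],[32,0],[37,17],[38,0],[44,8],[49,0]]
[[2,11],[5,0],[7,17],[21,0],[24,11],[32,0],[37,17],[40,0],[44,8],[49,0]]
[[2,11],[5,0],[7,17],[21,0],[24,11],[32,0],[36,8],[37,17],[40,8],[49,0]]
[[2,11],[5,0],[7,17],[21,2],[24,11],[32,0],[36,8],[37,17],[40,8],[49,0]]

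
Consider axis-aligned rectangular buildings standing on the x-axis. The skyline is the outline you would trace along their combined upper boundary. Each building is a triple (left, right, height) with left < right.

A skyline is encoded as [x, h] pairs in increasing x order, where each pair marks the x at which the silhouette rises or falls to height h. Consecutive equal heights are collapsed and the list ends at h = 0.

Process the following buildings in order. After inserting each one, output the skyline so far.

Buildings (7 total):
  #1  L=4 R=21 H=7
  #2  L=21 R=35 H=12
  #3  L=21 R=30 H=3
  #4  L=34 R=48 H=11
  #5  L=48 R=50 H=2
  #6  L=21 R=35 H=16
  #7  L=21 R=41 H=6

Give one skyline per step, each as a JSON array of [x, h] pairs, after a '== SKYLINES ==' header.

== SKYLINES ==
[[4,7],[21,0]]
[[4,7],[21,12],[35,0]]
[[4,7],[21,12],[35,0]]
[[4,7],[21,12],[35,11],[48,0]]
[[4,7],[21,12],[35,11],[48,2],[50,0]]
[[4,7],[21,16],[35,11],[48,2],[50,0]]
[[4,7],[21,16],[35,11],[48,2],[50,0]]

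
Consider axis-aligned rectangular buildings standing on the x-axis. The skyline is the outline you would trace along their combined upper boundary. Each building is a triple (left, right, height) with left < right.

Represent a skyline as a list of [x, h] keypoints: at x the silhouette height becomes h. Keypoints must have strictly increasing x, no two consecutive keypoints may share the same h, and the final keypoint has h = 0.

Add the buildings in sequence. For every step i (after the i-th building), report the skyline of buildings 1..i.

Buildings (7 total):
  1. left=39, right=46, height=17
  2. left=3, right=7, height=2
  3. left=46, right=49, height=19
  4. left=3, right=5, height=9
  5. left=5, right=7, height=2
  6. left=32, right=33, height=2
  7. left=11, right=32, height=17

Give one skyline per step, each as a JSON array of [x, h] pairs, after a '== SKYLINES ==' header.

== SKYLINES ==
[[39,17],[46,0]]
[[3,2],[7,0],[39,17],[46,0]]
[[3,2],[7,0],[39,17],[46,19],[49,0]]
[[3,9],[5,2],[7,0],[39,17],[46,19],[49,0]]
[[3,9],[5,2],[7,0],[39,17],[46,19],[49,0]]
[[3,9],[5,2],[7,0],[32,2],[33,0],[39,17],[46,19],[49,0]]
[[3,9],[5,2],[7,0],[11,17],[32,2],[33,0],[39,17],[46,19],[49,0]]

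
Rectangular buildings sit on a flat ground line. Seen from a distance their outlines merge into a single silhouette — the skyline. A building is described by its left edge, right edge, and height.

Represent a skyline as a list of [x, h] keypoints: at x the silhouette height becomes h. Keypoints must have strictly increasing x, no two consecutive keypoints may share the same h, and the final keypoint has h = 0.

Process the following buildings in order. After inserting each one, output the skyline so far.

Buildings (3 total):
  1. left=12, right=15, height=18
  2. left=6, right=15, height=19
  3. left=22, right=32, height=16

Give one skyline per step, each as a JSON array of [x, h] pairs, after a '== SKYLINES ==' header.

== SKYLINES ==
[[12,18],[15,0]]
[[6,19],[15,0]]
[[6,19],[15,0],[22,16],[32,0]]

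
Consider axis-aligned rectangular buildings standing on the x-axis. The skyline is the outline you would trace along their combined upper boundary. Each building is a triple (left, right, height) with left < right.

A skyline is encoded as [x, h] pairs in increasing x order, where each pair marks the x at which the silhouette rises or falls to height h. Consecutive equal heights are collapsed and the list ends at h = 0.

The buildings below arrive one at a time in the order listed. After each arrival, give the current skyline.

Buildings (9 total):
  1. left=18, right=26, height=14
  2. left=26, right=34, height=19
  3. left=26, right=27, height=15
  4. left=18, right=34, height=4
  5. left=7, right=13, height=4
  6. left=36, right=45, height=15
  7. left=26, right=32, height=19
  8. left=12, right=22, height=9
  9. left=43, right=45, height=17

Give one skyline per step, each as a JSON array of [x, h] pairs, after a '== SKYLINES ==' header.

== SKYLINES ==
[[18,14],[26,0]]
[[18,14],[26,19],[34,0]]
[[18,14],[26,19],[34,0]]
[[18,14],[26,19],[34,0]]
[[7,4],[13,0],[18,14],[26,19],[34,0]]
[[7,4],[13,0],[18,14],[26,19],[34,0],[36,15],[45,0]]
[[7,4],[13,0],[18,14],[26,19],[34,0],[36,15],[45,0]]
[[7,4],[12,9],[18,14],[26,19],[34,0],[36,15],[45,0]]
[[7,4],[12,9],[18,14],[26,19],[34,0],[36,15],[43,17],[45,0]]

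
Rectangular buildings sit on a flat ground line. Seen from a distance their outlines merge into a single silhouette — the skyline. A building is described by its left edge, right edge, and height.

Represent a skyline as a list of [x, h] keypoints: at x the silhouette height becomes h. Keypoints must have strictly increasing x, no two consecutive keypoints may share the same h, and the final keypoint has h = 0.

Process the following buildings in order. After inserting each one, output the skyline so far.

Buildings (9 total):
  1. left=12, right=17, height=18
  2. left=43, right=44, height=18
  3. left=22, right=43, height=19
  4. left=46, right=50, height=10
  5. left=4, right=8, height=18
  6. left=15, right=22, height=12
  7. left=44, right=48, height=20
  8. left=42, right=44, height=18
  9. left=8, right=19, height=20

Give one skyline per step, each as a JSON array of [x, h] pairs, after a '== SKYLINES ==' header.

== SKYLINES ==
[[12,18],[17,0]]
[[12,18],[17,0],[43,18],[44,0]]
[[12,18],[17,0],[22,19],[43,18],[44,0]]
[[12,18],[17,0],[22,19],[43,18],[44,0],[46,10],[50,0]]
[[4,18],[8,0],[12,18],[17,0],[22,19],[43,18],[44,0],[46,10],[50,0]]
[[4,18],[8,0],[12,18],[17,12],[22,19],[43,18],[44,0],[46,10],[50,0]]
[[4,18],[8,0],[12,18],[17,12],[22,19],[43,18],[44,20],[48,10],[50,0]]
[[4,18],[8,0],[12,18],[17,12],[22,19],[43,18],[44,20],[48,10],[50,0]]
[[4,18],[8,20],[19,12],[22,19],[43,18],[44,20],[48,10],[50,0]]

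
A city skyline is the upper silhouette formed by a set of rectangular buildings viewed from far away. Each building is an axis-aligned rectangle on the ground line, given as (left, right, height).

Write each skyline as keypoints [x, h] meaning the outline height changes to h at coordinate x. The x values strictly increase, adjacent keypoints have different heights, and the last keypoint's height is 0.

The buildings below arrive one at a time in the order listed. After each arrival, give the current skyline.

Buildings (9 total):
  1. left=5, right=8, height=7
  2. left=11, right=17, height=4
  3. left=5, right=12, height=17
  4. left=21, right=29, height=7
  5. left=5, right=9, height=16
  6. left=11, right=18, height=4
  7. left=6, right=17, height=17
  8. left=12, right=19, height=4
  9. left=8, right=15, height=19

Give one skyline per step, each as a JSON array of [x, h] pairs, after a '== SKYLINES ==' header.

== SKYLINES ==
[[5,7],[8,0]]
[[5,7],[8,0],[11,4],[17,0]]
[[5,17],[12,4],[17,0]]
[[5,17],[12,4],[17,0],[21,7],[29,0]]
[[5,17],[12,4],[17,0],[21,7],[29,0]]
[[5,17],[12,4],[18,0],[21,7],[29,0]]
[[5,17],[17,4],[18,0],[21,7],[29,0]]
[[5,17],[17,4],[19,0],[21,7],[29,0]]
[[5,17],[8,19],[15,17],[17,4],[19,0],[21,7],[29,0]]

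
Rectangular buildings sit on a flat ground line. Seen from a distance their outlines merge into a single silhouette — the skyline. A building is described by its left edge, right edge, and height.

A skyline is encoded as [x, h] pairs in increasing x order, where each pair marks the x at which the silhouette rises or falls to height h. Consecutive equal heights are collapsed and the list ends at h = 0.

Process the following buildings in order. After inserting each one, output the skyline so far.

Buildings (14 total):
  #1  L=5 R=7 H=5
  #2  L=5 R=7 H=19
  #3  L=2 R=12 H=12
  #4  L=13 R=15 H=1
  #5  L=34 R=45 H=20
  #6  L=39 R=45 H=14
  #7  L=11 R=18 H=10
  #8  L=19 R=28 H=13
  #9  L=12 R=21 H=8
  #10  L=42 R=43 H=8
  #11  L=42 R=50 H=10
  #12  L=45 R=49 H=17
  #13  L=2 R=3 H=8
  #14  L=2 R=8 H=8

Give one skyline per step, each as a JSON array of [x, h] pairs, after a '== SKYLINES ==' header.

== SKYLINES ==
[[5,5],[7,0]]
[[5,19],[7,0]]
[[2,12],[5,19],[7,12],[12,0]]
[[2,12],[5,19],[7,12],[12,0],[13,1],[15,0]]
[[2,12],[5,19],[7,12],[12,0],[13,1],[15,0],[34,20],[45,0]]
[[2,12],[5,19],[7,12],[12,0],[13,1],[15,0],[34,20],[45,0]]
[[2,12],[5,19],[7,12],[12,10],[18,0],[34,20],[45,0]]
[[2,12],[5,19],[7,12],[12,10],[18,0],[19,13],[28,0],[34,20],[45,0]]
[[2,12],[5,19],[7,12],[12,10],[18,8],[19,13],[28,0],[34,20],[45,0]]
[[2,12],[5,19],[7,12],[12,10],[18,8],[19,13],[28,0],[34,20],[45,0]]
[[2,12],[5,19],[7,12],[12,10],[18,8],[19,13],[28,0],[34,20],[45,10],[50,0]]
[[2,12],[5,19],[7,12],[12,10],[18,8],[19,13],[28,0],[34,20],[45,17],[49,10],[50,0]]
[[2,12],[5,19],[7,12],[12,10],[18,8],[19,13],[28,0],[34,20],[45,17],[49,10],[50,0]]
[[2,12],[5,19],[7,12],[12,10],[18,8],[19,13],[28,0],[34,20],[45,17],[49,10],[50,0]]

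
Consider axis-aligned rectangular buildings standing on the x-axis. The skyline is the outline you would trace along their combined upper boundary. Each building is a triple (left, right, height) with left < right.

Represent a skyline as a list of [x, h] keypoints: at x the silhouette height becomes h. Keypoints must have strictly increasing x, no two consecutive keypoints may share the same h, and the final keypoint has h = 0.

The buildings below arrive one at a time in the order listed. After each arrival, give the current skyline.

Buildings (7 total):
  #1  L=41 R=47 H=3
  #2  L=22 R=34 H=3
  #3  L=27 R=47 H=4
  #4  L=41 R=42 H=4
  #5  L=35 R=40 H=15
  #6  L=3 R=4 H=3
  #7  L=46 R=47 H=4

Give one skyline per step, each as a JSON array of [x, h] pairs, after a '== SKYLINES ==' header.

== SKYLINES ==
[[41,3],[47,0]]
[[22,3],[34,0],[41,3],[47,0]]
[[22,3],[27,4],[47,0]]
[[22,3],[27,4],[47,0]]
[[22,3],[27,4],[35,15],[40,4],[47,0]]
[[3,3],[4,0],[22,3],[27,4],[35,15],[40,4],[47,0]]
[[3,3],[4,0],[22,3],[27,4],[35,15],[40,4],[47,0]]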